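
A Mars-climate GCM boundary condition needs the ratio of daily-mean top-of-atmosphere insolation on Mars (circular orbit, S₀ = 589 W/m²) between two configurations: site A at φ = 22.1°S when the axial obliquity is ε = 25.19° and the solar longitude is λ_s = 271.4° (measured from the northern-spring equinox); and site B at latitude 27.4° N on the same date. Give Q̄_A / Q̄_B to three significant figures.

Q̄_A / Q̄_B ≈ 2.13

— Configuration A (φ=-22.1°):
Solar declination: sin δ = sin ε · sin λ_s = sin 25.19° × sin 271.4° = -0.42549, so δ = -25.182°.
cos H₀ = −tan(-22.1°) tan(-25.182°) = -0.1909, H₀ = 1.7629 rad.
Bracket: H₀ sin φ sin δ + cos φ cos δ sin H₀ = 1.7629×-0.37622×-0.42549 + 0.92653×0.90496×0.98161 = 0.282201 + 0.823053 = 1.105254.
Q̄ = (S₀/π) × [bracket] = (589/π) × 1.105254 = 207.22 W/m².
— Configuration B (φ=+27.4°):
cos H₀ = −tan(+27.4°) tan(-25.182°) = 0.2437, H₀ = 1.3246 rad.
Bracket: H₀ sin φ sin δ + cos φ cos δ sin H₀ = 1.3246×0.46020×-0.42549 + 0.88782×0.90496×0.96985 = -0.259371 + 0.779218 = 0.519847.
Q̄ = (S₀/π) × [bracket] = (589/π) × 0.519847 = 97.463 W/m².
Ratio Q̄_A / Q̄_B = 207.22 / 97.463 = 2.126.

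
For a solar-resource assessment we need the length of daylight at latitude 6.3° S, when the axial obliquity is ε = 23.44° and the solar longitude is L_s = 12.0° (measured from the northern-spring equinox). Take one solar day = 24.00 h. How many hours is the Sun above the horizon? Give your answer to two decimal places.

Solar declination: sin δ = sin ε · sin L_s = sin 23.44° × sin 12.0° = 0.08270, so δ = +4.744°.
cos h₀ = −tan ϕ · tan δ = −tan(-6.3°) × tan(+4.744°) = 0.0092, so h₀ = 1.5616 rad = 89.48°.
Daylight = 2h₀/(2π) × 24.00 h = (1.5616/π) × 24.00 = 11.93 h.

11.93 h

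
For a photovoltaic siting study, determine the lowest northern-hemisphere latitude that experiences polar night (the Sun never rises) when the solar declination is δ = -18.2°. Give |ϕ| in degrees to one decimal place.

Polar night requires cos h₀ = −tan ϕ tan δ ≥ 1, i.e. tan ϕ tan δ ≤ −1.
The boundary is |tan ϕ| · |tan δ| = 1, so |ϕ| = 90° − |δ| = 90° − 18.2° = 71.8° in the northern hemisphere.

|ϕ| = 71.8°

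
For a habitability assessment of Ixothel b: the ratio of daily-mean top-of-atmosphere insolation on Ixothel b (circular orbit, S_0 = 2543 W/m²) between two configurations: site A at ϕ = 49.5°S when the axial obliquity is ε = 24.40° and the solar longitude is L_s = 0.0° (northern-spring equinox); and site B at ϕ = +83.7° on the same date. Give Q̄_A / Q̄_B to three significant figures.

— Configuration A (ϕ=-49.5°):
Solar declination: sin δ = sin ε · sin L_s = sin 24.40° × sin 0.0° = 0.00000, so δ = +0.000°.
cos h₀ = −tan(-49.5°) tan(+0.000°) = 0.0000, h₀ = 1.5708 rad.
Bracket: h₀ sin ϕ sin δ + cos ϕ cos δ sin h₀ = 1.5708×-0.76041×0.00000 + 0.64945×1.00000×1.00000 = -0.000000 + 0.649450 = 0.649450.
Q̄ = (S_0/π) × [bracket] = (2543/π) × 0.649450 = 525.71 W/m².
— Configuration B (ϕ=+83.7°):
cos h₀ = −tan(+83.7°) tan(+0.000°) = -0.0000, h₀ = 1.5708 rad.
Bracket: h₀ sin ϕ sin δ + cos ϕ cos δ sin h₀ = 1.5708×0.99396×0.00000 + 0.10973×1.00000×1.00000 = 0.000000 + 0.109730 = 0.109730.
Q̄ = (S_0/π) × [bracket] = (2543/π) × 0.109730 = 88.822 W/m².
Ratio Q̄_A / Q̄_B = 525.71 / 88.822 = 5.919.

Q̄_A / Q̄_B ≈ 5.92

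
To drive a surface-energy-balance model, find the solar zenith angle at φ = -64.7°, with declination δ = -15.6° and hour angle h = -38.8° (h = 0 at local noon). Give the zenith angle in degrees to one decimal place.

θ_z = 55.7°

cos θ_z = sin φ sin δ + cos φ cos δ cos h = 0.243126 + 0.320787 = 0.563913.
θ_z = arccos(0.563913) = 55.7°.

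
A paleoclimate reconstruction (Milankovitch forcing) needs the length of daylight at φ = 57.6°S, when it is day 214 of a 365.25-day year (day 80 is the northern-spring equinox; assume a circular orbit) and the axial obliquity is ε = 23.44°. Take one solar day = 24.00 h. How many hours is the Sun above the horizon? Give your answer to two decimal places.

8.11 h

Solar longitude: λ_s = 360° × (214 − 80)/365.25 = 132.074°.
sin δ = sin 23.44° × sin 132.074° = 0.29527, so δ = +17.174°.
cos H₀ = −tan φ · tan δ = −tan(-57.6°) × tan(+17.174°) = 0.4870, so H₀ = 1.0622 rad = 60.86°.
Daylight = 2H₀/(2π) × 24.00 h = (1.0622/π) × 24.00 = 8.11 h.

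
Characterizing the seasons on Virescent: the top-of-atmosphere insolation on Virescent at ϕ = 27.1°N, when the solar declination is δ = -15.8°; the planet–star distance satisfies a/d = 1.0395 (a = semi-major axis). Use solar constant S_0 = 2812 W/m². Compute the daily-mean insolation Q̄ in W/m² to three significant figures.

cos h₀ = −tan(+27.1°) tan(-15.800°) = 0.1448, h₀ = 1.4255 rad.
Bracket: h₀ sin ϕ sin δ + cos ϕ cos δ sin h₀ = 1.4255×0.45554×-0.27228 + 0.89021×0.96222×0.98946 = -0.176811 + 0.847550 = 0.670739.
Inverse-square distance factor (a/d)² = 1.0395² = 1.080560.
Q̄ = (S_0/π) × 1.080560 × [bracket] = (2812/π) × 1.080560 × 0.670739 = 648.7 W/m².

Q̄ ≈ 649 W/m²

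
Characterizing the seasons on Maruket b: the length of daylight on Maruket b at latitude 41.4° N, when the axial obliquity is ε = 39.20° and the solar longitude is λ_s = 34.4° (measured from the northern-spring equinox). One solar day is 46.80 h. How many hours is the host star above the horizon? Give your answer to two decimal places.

Solar declination: sin δ = sin ε · sin λ_s = sin 39.20° × sin 34.4° = 0.35708, so δ = +20.921°.
cos H₀ = −tan φ · tan δ = −tan(+41.4°) × tan(+20.921°) = -0.3370, so H₀ = 1.9145 rad = 109.70°.
Daylight = 2H₀/(2π) × 46.80 h = (1.9145/π) × 46.80 = 28.52 h.

28.52 h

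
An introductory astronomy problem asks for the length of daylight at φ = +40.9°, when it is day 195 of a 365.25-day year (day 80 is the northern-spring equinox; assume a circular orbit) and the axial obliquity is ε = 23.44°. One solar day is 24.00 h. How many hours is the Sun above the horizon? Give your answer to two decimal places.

14.65 h

Solar longitude: λ_s = 360° × (195 − 80)/365.25 = 113.347°.
sin δ = sin 23.44° × sin 113.347° = 0.36522, so δ = +21.421°.
cos H₀ = −tan φ · tan δ = −tan(+40.9°) × tan(+21.421°) = -0.3398, so H₀ = 1.9175 rad = 109.87°.
Daylight = 2H₀/(2π) × 24.00 h = (1.9175/π) × 24.00 = 14.65 h.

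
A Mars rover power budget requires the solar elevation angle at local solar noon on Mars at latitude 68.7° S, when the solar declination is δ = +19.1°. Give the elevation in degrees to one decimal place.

2.2°

At local noon the hour angle is zero, so the zenith angle equals |ϕ − δ| = |-68.7° − (+19.100°)| = 87.800°.
Elevation = 90° − 87.800° = 2.2°.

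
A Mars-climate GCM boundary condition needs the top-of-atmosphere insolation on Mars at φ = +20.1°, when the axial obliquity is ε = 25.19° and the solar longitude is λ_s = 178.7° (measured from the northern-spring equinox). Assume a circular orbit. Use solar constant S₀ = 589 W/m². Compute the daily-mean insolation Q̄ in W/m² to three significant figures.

Solar declination: sin δ = sin ε · sin λ_s = sin 25.19° × sin 178.7° = 0.00966, so δ = +0.553°.
cos H₀ = −tan(+20.1°) tan(+0.553°) = -0.0035, H₀ = 1.5743 rad.
Bracket: H₀ sin φ sin δ + cos φ cos δ sin H₀ = 1.5743×0.34366×0.00966 + 0.93909×0.99995×0.99999 = 0.005226 + 0.939034 = 0.944260.
Q̄ = (S₀/π) × [bracket] = (589/π) × 0.944260 = 177.0 W/m².

Q̄ ≈ 177 W/m²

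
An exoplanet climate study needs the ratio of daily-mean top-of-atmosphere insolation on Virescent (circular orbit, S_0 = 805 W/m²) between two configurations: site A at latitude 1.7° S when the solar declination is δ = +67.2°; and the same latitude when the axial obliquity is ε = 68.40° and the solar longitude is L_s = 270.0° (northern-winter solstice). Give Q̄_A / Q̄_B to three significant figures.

— Configuration A (ϕ=-1.7°):
cos h₀ = −tan(-1.7°) tan(+67.200°) = 0.0706, h₀ = 1.5001 rad.
Bracket: h₀ sin ϕ sin δ + cos ϕ cos δ sin h₀ = 1.5001×-0.02967×0.92186 + 0.99956×0.38752×0.99750 = -0.041030 + 0.386381 = 0.345351.
Q̄ = (S_0/π) × [bracket] = (805/π) × 0.345351 = 88.493 W/m².
— Configuration B (ϕ=-1.7°):
Solar declination: sin δ = sin ε · sin L_s = sin 68.40° × sin 270.0° = -0.92978, so δ = -68.400°.
cos h₀ = −tan(-1.7°) tan(-68.400°) = -0.0750, h₀ = 1.6458 rad.
Bracket: h₀ sin ϕ sin δ + cos ϕ cos δ sin h₀ = 1.6458×-0.02967×-0.92978 + 0.99956×0.36812×0.99719 = 0.045402 + 0.366924 = 0.412326.
Q̄ = (S_0/π) × [bracket] = (805/π) × 0.412326 = 105.65 W/m².
Ratio Q̄_A / Q̄_B = 88.493 / 105.65 = 0.8376.

Q̄_A / Q̄_B ≈ 0.838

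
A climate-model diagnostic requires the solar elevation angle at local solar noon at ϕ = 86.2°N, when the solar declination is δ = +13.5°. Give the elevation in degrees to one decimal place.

17.3°

At local noon the hour angle is zero, so the zenith angle equals |ϕ − δ| = |+86.2° − (+13.500°)| = 72.700°.
Elevation = 90° − 72.700° = 17.3°.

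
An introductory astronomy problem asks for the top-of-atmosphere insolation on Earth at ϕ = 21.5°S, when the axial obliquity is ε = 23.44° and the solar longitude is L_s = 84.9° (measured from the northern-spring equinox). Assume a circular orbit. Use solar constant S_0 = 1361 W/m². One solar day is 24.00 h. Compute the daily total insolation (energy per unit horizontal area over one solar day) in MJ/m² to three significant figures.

23.9 MJ/m²

Solar declination: sin δ = sin ε · sin L_s = sin 23.44° × sin 84.9° = 0.39621, so δ = +23.342°.
cos h₀ = −tan(-21.5°) tan(+23.342°) = 0.1700, h₀ = 1.4000 rad.
Bracket: h₀ sin ϕ sin δ + cos ϕ cos δ sin h₀ = 1.4000×-0.36650×0.39621 + 0.93042×0.91816×0.98545 = -0.203295 + 0.841845 = 0.638550.
Q̄ = (S_0/π) × [bracket] = (1361/π) × 0.638550 = 276.63 W/m².
Daily total = Q̄ × 24.00 h × 3600 s/h = 276.63 × 24.00 × 3600 / 10⁶ = 23.90 MJ/m².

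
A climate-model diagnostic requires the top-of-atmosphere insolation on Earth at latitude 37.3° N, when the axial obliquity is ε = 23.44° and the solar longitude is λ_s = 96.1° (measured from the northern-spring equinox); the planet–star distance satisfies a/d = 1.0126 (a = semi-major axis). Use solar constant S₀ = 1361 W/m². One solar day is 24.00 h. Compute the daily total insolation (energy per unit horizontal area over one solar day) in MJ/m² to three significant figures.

Solar declination: sin δ = sin ε · sin λ_s = sin 23.44° × sin 96.1° = 0.39554, so δ = +23.299°.
cos H₀ = −tan(+37.3°) tan(+23.299°) = -0.3281, H₀ = 1.9051 rad.
Bracket: H₀ sin φ sin δ + cos φ cos δ sin H₀ = 1.9051×0.60599×0.39554 + 0.79547×0.91845×0.94465 = 0.456640 + 0.690161 = 1.146801.
Inverse-square distance factor (a/d)² = 1.0126² = 1.025359.
Q̄ = (S₀/π) × 1.025359 × [bracket] = (1361/π) × 1.025359 × 1.146801 = 509.42 W/m².
Daily total = Q̄ × 24.00 h × 3600 s/h = 509.42 × 24.00 × 3600 / 10⁶ = 44.01 MJ/m².

44.0 MJ/m²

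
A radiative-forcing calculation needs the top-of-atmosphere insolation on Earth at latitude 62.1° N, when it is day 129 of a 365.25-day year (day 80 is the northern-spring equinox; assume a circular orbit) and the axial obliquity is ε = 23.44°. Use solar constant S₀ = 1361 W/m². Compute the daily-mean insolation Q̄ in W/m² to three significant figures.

Solar longitude: λ_s = 360° × (129 − 80)/365.25 = 48.296°.
sin δ = sin 23.44° × sin 48.296° = 0.29698, so δ = +17.277°.
cos H₀ = −tan(+62.1°) tan(+17.277°) = -0.5874, H₀ = 2.1986 rad.
Bracket: H₀ sin φ sin δ + cos φ cos δ sin H₀ = 2.1986×0.88377×0.29698 + 0.46793×0.95488×0.80929 = 0.577049 + 0.361605 = 0.938654.
Q̄ = (S₀/π) × [bracket] = (1361/π) × 0.938654 = 406.6 W/m².

Q̄ ≈ 407 W/m²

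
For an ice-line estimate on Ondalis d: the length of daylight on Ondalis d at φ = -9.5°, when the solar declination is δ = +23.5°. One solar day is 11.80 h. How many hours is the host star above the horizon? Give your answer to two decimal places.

cos H₀ = −tan φ · tan δ = −tan(-9.5°) × tan(+23.500°) = 0.0728, so H₀ = 1.4980 rad = 85.83°.
Daylight = 2H₀/(2π) × 11.80 h = (1.4980/π) × 11.80 = 5.63 h.

5.63 h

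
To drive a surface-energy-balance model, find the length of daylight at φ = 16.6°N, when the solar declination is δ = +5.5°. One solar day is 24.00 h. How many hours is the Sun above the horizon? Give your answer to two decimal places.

cos H₀ = −tan φ · tan δ = −tan(+16.6°) × tan(+5.500°) = -0.0287, so H₀ = 1.5995 rad = 91.64°.
Daylight = 2H₀/(2π) × 24.00 h = (1.5995/π) × 24.00 = 12.22 h.

12.22 h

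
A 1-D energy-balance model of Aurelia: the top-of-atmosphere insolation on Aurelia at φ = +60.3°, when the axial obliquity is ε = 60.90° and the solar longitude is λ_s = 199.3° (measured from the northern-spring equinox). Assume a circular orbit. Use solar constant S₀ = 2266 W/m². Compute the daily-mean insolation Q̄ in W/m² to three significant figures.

Q̄ ≈ 107 W/m²

Solar declination: sin δ = sin ε · sin λ_s = sin 60.90° × sin 199.3° = -0.28879, so δ = -16.786°.
cos H₀ = −tan(+60.3°) tan(-16.786°) = 0.5288, H₀ = 1.0136 rad.
Bracket: H₀ sin φ sin δ + cos φ cos δ sin H₀ = 1.0136×0.86863×-0.28879 + 0.49546×0.95739×0.84872 = -0.254263 + 0.402589 = 0.148326.
Q̄ = (S₀/π) × [bracket] = (2266/π) × 0.148326 = 107.0 W/m².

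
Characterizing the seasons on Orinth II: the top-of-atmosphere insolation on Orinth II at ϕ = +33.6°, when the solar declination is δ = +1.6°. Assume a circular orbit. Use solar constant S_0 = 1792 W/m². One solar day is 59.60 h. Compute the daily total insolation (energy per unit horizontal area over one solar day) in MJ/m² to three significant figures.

105 MJ/m²

cos h₀ = −tan(+33.6°) tan(+1.600°) = -0.0186, h₀ = 1.5894 rad.
Bracket: h₀ sin ϕ sin δ + cos ϕ cos δ sin h₀ = 1.5894×0.55339×0.02792 + 0.83292×0.99961×0.99983 = 0.024557 + 0.832454 = 0.857011.
Q̄ = (S_0/π) × [bracket] = (1792/π) × 0.857011 = 488.85 W/m².
Daily total = Q̄ × 59.60 h × 3600 s/h = 488.85 × 59.60 × 3600 / 10⁶ = 104.9 MJ/m².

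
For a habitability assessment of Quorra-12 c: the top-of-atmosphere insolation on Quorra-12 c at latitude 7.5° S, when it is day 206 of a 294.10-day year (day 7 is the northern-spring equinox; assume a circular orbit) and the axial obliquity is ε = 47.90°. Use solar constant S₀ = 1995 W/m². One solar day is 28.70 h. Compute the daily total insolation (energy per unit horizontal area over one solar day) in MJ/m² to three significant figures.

Solar longitude: λ_s = 360° × (206 − 7)/294.10 = 243.591°.
sin δ = sin 47.90° × sin 243.591° = -0.66454, so δ = -41.647°.
cos H₀ = −tan(-7.5°) tan(-41.647°) = -0.1171, H₀ = 1.6881 rad.
Bracket: H₀ sin φ sin δ + cos φ cos δ sin H₀ = 1.6881×-0.13053×-0.66454 + 0.99144×0.74725×0.99312 = 0.146430 + 0.735756 = 0.882186.
Q̄ = (S₀/π) × [bracket] = (1995/π) × 0.882186 = 560.21 W/m².
Daily total = Q̄ × 28.70 h × 3600 s/h = 560.21 × 28.70 × 3600 / 10⁶ = 57.88 MJ/m².

57.9 MJ/m²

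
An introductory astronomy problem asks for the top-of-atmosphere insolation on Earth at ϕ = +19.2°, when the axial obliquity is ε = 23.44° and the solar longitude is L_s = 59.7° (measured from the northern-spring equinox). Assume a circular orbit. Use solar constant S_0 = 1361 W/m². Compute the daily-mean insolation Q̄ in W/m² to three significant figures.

Q̄ ≈ 464 W/m²

Solar declination: sin δ = sin ε · sin L_s = sin 23.44° × sin 59.7° = 0.34345, so δ = +20.087°.
cos h₀ = −tan(+19.2°) tan(+20.087°) = -0.1273, h₀ = 1.6985 rad.
Bracket: h₀ sin ϕ sin δ + cos ϕ cos δ sin h₀ = 1.6985×0.32887×0.34345 + 0.94438×0.93917×0.99186 = 0.191846 + 0.879714 = 1.071560.
Q̄ = (S_0/π) × [bracket] = (1361/π) × 1.071560 = 464.2 W/m².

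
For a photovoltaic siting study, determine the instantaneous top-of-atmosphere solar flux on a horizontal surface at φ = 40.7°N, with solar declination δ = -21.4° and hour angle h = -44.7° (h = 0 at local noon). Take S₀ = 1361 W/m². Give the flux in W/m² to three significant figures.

359 W/m²

cos θ_z = sin φ sin δ + cos φ cos δ cos h = -0.237936 + 0.501729 = 0.263793.
Flux = S₀ · cos θ_z = 1361 × 0.263793 = 359.0 W/m².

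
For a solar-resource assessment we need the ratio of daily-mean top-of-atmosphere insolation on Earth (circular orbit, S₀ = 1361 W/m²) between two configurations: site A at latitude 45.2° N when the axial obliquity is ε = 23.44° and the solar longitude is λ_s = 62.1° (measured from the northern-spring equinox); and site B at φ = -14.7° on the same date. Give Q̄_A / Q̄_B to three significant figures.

Q̄_A / Q̄_B ≈ 1.43

— Configuration A (φ=+45.2°):
Solar declination: sin δ = sin ε · sin λ_s = sin 23.44° × sin 62.1° = 0.35155, so δ = +20.582°.
cos H₀ = −tan(+45.2°) tan(+20.582°) = -0.3782, H₀ = 1.9586 rad.
Bracket: H₀ sin φ sin δ + cos φ cos δ sin H₀ = 1.9586×0.70957×0.35155 + 0.70463×0.93617×0.92574 = 0.488571 + 0.610668 = 1.099239.
Q̄ = (S₀/π) × [bracket] = (1361/π) × 1.099239 = 476.21 W/m².
— Configuration B (φ=-14.7°):
cos H₀ = −tan(-14.7°) tan(+20.582°) = 0.0985, H₀ = 1.4721 rad.
Bracket: H₀ sin φ sin δ + cos φ cos δ sin H₀ = 1.4721×-0.25376×0.35155 + 0.96727×0.93617×0.99514 = -0.131325 + 0.901128 = 0.769803.
Q̄ = (S₀/π) × [bracket] = (1361/π) × 0.769803 = 333.49 W/m².
Ratio Q̄_A / Q̄_B = 476.21 / 333.49 = 1.428.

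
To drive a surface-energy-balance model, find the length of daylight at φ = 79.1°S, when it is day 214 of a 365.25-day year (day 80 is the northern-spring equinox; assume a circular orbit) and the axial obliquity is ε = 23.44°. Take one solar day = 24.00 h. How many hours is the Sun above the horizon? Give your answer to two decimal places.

Solar longitude: λ_s = 360° × (214 − 80)/365.25 = 132.074°.
sin δ = sin 23.44° × sin 132.074° = 0.29527, so δ = +17.174°.
cos H₀ = −tan φ · tan δ = 1.6049 ≥ 1, so the Sun never rises (polar night) and H₀ = 0.
Daylight = 2H₀/(2π) × 24.00 h = (0.0000/π) × 24.00 = 0.00 h.

0.00 h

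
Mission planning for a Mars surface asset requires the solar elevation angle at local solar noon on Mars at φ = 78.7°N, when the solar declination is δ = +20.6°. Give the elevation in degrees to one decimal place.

At local noon the hour angle is zero, so the zenith angle equals |φ − δ| = |+78.7° − (+20.600°)| = 58.100°.
Elevation = 90° − 58.100° = 31.9°.

31.9°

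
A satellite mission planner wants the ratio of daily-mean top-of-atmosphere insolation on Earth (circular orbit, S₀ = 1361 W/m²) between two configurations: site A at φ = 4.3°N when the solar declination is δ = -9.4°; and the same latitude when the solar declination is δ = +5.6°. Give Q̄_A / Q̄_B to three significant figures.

Q̄_A / Q̄_B ≈ 0.961

— Configuration A (φ=+4.3°):
cos H₀ = −tan(+4.3°) tan(-9.400°) = 0.0124, H₀ = 1.5583 rad.
Bracket: H₀ sin φ sin δ + cos φ cos δ sin H₀ = 1.5583×0.07498×-0.16333 + 0.99719×0.98657×0.99992 = -0.019084 + 0.983719 = 0.964635.
Q̄ = (S₀/π) × [bracket] = (1361/π) × 0.964635 = 417.90 W/m².
— Configuration B (φ=+4.3°):
cos H₀ = −tan(+4.3°) tan(+5.600°) = -0.0074, H₀ = 1.5782 rad.
Bracket: H₀ sin φ sin δ + cos φ cos δ sin H₀ = 1.5782×0.07498×0.09758 + 0.99719×0.99523×0.99997 = 0.011547 + 0.992404 = 1.003951.
Q̄ = (S₀/π) × [bracket] = (1361/π) × 1.003951 = 434.93 W/m².
Ratio Q̄_A / Q̄_B = 417.90 / 434.93 = 0.9608.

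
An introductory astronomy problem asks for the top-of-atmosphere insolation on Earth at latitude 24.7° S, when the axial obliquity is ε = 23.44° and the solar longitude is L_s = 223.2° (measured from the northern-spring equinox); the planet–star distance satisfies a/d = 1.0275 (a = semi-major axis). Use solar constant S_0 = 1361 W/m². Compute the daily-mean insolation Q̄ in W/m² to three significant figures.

Q̄ ≈ 485 W/m²

Solar declination: sin δ = sin ε · sin L_s = sin 23.44° × sin 223.2° = -0.27230, so δ = -15.801°.
cos h₀ = −tan(-24.7°) tan(-15.801°) = -0.1302, h₀ = 1.7013 rad.
Bracket: h₀ sin ϕ sin δ + cos ϕ cos δ sin h₀ = 1.7013×-0.41787×-0.27230 + 0.90851×0.96221×0.99149 = 0.193584 + 0.866738 = 1.060322.
Inverse-square distance factor (a/d)² = 1.0275² = 1.055756.
Q̄ = (S_0/π) × 1.055756 × [bracket] = (1361/π) × 1.055756 × 1.060322 = 485.0 W/m².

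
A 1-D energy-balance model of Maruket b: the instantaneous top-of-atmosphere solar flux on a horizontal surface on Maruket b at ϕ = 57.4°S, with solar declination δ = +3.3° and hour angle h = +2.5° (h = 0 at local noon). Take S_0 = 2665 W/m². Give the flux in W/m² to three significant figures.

cos θ_z = sin ϕ sin δ + cos ϕ cos δ cos h = -0.048495 + 0.537365 = 0.488870.
Flux = S_0 · cos θ_z = 2665 × 0.488870 = 1303 W/m².

1.30e+03 W/m²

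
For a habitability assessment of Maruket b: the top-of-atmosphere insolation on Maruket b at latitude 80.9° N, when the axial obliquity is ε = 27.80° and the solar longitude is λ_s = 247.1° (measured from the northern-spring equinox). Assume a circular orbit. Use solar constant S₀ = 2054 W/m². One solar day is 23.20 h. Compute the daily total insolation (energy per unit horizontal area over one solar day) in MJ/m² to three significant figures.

0.00 MJ/m²

Solar declination: sin δ = sin ε · sin λ_s = sin 27.80° × sin 247.1° = -0.42963, so δ = -25.444°.
cos H₀ = −tan(+80.9°) tan(-25.444°) = 2.9704 ≥ 1 ⇒ polar night, H₀ = 0 and Q̄ = 0.
Daily total = Q̄ × 23.20 h × 3600 s/h = 0.00 MJ/m².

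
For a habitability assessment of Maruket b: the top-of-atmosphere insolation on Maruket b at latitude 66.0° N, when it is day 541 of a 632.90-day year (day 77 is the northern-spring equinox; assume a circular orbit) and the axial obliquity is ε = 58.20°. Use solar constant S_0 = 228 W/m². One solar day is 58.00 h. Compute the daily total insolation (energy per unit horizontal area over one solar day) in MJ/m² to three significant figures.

Solar longitude: L_s = 360° × (541 − 77)/632.90 = 263.928°.
sin δ = sin 58.20° × sin 263.928° = -0.84512, so δ = -57.685°.
cos h₀ = −tan(+66.0°) tan(-57.685°) = 3.5509 ≥ 1 ⇒ polar night, h₀ = 0 and Q̄ = 0.
Daily total = Q̄ × 58.00 h × 3600 s/h = 0.00 MJ/m².

0.00 MJ/m²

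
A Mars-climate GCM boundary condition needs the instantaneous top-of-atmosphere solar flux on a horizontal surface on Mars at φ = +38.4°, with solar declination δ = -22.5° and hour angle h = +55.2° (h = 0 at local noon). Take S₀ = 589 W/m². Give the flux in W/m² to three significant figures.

103 W/m²

cos θ_z = sin φ sin δ + cos φ cos δ cos h = -0.237703 + 0.413219 = 0.175516.
Flux = S₀ · cos θ_z = 589 × 0.175516 = 103.4 W/m².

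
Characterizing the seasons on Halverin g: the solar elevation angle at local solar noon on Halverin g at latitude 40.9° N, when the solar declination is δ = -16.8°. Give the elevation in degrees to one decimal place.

At local noon the hour angle is zero, so the zenith angle equals |ϕ − δ| = |+40.9° − (-16.800°)| = 57.700°.
Elevation = 90° − 57.700° = 32.3°.

32.3°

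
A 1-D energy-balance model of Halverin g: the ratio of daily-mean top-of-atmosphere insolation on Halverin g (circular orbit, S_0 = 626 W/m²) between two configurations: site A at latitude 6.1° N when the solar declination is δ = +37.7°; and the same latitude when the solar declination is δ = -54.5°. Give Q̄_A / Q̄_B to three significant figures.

— Configuration A (ϕ=+6.1°):
cos h₀ = −tan(+6.1°) tan(+37.700°) = -0.0826, h₀ = 1.6535 rad.
Bracket: h₀ sin ϕ sin δ + cos ϕ cos δ sin h₀ = 1.6535×0.10626×0.61153 + 0.99434×0.79122×0.99658 = 0.107446 + 0.784051 = 0.891497.
Q̄ = (S_0/π) × [bracket] = (626/π) × 0.891497 = 177.64 W/m².
— Configuration B (ϕ=+6.1°):
cos h₀ = −tan(+6.1°) tan(-54.500°) = 0.1498, h₀ = 1.4204 rad.
Bracket: h₀ sin ϕ sin δ + cos ϕ cos δ sin h₀ = 1.4204×0.10626×-0.81412 + 0.99434×0.58070×0.98871 = -0.122877 + 0.570894 = 0.448017.
Q̄ = (S_0/π) × [bracket] = (626/π) × 0.448017 = 89.273 W/m².
Ratio Q̄_A / Q̄_B = 177.64 / 89.273 = 1.990.

Q̄_A / Q̄_B ≈ 1.99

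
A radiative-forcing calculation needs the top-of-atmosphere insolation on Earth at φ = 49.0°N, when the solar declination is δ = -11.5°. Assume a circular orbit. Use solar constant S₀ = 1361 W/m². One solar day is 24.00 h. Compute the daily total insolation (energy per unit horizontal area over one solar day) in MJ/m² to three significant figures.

15.9 MJ/m²

cos H₀ = −tan(+49.0°) tan(-11.500°) = 0.2340, H₀ = 1.3346 rad.
Bracket: H₀ sin φ sin δ + cos φ cos δ sin H₀ = 1.3346×0.75471×-0.19937 + 0.65606×0.97992×0.97223 = -0.200813 + 0.625033 = 0.424220.
Q̄ = (S₀/π) × [bracket] = (1361/π) × 0.424220 = 183.78 W/m².
Daily total = Q̄ × 24.00 h × 3600 s/h = 183.78 × 24.00 × 3600 / 10⁶ = 15.88 MJ/m².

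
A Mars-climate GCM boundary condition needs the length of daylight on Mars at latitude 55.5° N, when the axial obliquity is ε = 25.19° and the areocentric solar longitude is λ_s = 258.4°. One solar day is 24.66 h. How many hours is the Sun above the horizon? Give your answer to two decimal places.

sin δ = sin 25.19° × sin 258.4° = -0.41693, so δ = -24.641°.
cos H₀ = −tan φ · tan δ = −tan(+55.5°) × tan(-24.641°) = 0.6674, so H₀ = 0.8401 rad = 48.13°.
Daylight = 2H₀/(2π) × 24.66 h = (0.8401/π) × 24.66 = 6.59 h.

6.59 h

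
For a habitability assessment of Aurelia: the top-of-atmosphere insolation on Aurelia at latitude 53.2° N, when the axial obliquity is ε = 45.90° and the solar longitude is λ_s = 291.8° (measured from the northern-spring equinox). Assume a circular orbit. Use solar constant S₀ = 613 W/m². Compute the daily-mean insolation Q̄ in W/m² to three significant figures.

Q̄ ≈ 0.00 W/m²

Solar declination: sin δ = sin ε · sin λ_s = sin 45.90° × sin 291.8° = -0.66677, so δ = -41.818°.
cos H₀ = −tan(+53.2°) tan(-41.818°) = 1.1959 ≥ 1 ⇒ polar night, H₀ = 0 and Q̄ = 0.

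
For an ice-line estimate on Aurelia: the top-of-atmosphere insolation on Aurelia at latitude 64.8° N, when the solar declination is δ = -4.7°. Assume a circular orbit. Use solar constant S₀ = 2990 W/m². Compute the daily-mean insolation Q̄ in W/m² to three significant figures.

cos H₀ = −tan(+64.8°) tan(-4.700°) = 0.1747, H₀ = 1.3952 rad.
Bracket: H₀ sin φ sin δ + cos φ cos δ sin H₀ = 1.3952×0.90483×-0.08194 + 0.42578×0.99664×0.98462 = -0.103443 + 0.417823 = 0.314380.
Q̄ = (S₀/π) × [bracket] = (2990/π) × 0.314380 = 299.2 W/m².

Q̄ ≈ 299 W/m²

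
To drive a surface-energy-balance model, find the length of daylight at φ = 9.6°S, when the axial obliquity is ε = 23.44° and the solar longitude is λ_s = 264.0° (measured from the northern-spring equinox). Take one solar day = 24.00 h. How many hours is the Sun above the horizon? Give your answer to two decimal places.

12.56 h

Solar declination: sin δ = sin ε · sin λ_s = sin 23.44° × sin 264.0° = -0.39561, so δ = -23.304°.
cos H₀ = −tan φ · tan δ = −tan(-9.6°) × tan(-23.304°) = -0.0729, so H₀ = 1.6437 rad = 94.18°.
Daylight = 2H₀/(2π) × 24.00 h = (1.6437/π) × 24.00 = 12.56 h.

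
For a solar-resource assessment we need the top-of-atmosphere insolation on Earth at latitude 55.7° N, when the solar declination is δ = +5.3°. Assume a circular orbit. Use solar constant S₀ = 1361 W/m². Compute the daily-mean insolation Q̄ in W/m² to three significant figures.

cos H₀ = −tan(+55.7°) tan(+5.300°) = -0.1360, H₀ = 1.7072 rad.
Bracket: H₀ sin φ sin δ + cos φ cos δ sin H₀ = 1.7072×0.82610×0.09237 + 0.56353×0.99572×0.99071 = 0.130271 + 0.555905 = 0.686176.
Q̄ = (S₀/π) × [bracket] = (1361/π) × 0.686176 = 297.3 W/m².

Q̄ ≈ 297 W/m²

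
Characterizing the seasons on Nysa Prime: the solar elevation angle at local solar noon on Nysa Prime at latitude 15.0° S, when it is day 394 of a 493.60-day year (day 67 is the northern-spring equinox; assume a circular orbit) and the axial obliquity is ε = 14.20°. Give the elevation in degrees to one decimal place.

87.1°

Solar longitude: L_s = 360° × (394 − 67)/493.60 = 238.493°.
sin δ = sin 14.20° × sin 238.493° = -0.20914, so δ = -12.072°.
At local noon the hour angle is zero, so the zenith angle equals |ϕ − δ| = |-15.0° − (-12.072°)| = 2.928°.
Elevation = 90° − 2.928° = 87.1°.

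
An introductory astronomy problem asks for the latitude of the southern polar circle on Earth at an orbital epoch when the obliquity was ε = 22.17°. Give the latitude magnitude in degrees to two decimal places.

The polar circle is the lowest latitude that experiences at least one full rotation of continuous darkness at the northern-summer solstice; it lies at |φ| = 90° − ε = 90° − 22.17° = 67.83°.

67.83°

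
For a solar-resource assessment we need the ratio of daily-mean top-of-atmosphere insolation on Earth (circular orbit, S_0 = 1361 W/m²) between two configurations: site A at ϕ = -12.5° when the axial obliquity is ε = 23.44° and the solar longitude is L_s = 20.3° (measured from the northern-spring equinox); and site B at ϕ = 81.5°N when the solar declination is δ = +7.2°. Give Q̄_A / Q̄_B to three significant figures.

— Configuration A (ϕ=-12.5°):
Solar declination: sin δ = sin ε · sin L_s = sin 23.44° × sin 20.3° = 0.13801, so δ = +7.933°.
cos h₀ = −tan(-12.5°) tan(+7.933°) = 0.0309, h₀ = 1.5399 rad.
Bracket: h₀ sin ϕ sin δ + cos ϕ cos δ sin h₀ = 1.5399×-0.21644×0.13801 + 0.97630×0.99043×0.99952 = -0.045998 + 0.966493 = 0.920495.
Q̄ = (S_0/π) × [bracket] = (1361/π) × 0.920495 = 398.78 W/m².
— Configuration B (ϕ=+81.5°):
cos h₀ = −tan(+81.5°) tan(+7.200°) = -0.8453, h₀ = 2.5779 rad.
Bracket: h₀ sin ϕ sin δ + cos ϕ cos δ sin h₀ = 2.5779×0.98902×0.12533 + 0.14781×0.99211×0.53431 = 0.319541 + 0.078353 = 0.397894.
Q̄ = (S_0/π) × [bracket] = (1361/π) × 0.397894 = 172.38 W/m².
Ratio Q̄_A / Q̄_B = 398.78 / 172.38 = 2.313.

Q̄_A / Q̄_B ≈ 2.31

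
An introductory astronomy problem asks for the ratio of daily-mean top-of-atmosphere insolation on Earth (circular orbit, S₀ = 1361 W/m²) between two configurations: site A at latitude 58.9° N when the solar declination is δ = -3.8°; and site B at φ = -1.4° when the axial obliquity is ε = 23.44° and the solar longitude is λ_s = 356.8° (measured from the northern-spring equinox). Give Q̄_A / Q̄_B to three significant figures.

— Configuration A (φ=+58.9°):
cos H₀ = −tan(+58.9°) tan(-3.800°) = 0.1101, H₀ = 1.4605 rad.
Bracket: H₀ sin φ sin δ + cos φ cos δ sin H₀ = 1.4605×0.85627×-0.06627 + 0.51653×0.99780×0.99392 = -0.082876 + 0.512260 = 0.429384.
Q̄ = (S₀/π) × [bracket] = (1361/π) × 0.429384 = 186.02 W/m².
— Configuration B (φ=-1.4°):
Solar declination: sin δ = sin ε · sin λ_s = sin 23.44° × sin 356.8° = -0.02221, so δ = -1.272°.
cos H₀ = −tan(-1.4°) tan(-1.272°) = -0.0005, H₀ = 1.5713 rad.
Bracket: H₀ sin φ sin δ + cos φ cos δ sin H₀ = 1.5713×-0.02443×-0.02221 + 0.99970×0.99975×1.00000 = 0.000853 + 0.999450 = 1.000303.
Q̄ = (S₀/π) × [bracket] = (1361/π) × 1.000303 = 433.35 W/m².
Ratio Q̄_A / Q̄_B = 186.02 / 433.35 = 0.4293.

Q̄_A / Q̄_B ≈ 0.429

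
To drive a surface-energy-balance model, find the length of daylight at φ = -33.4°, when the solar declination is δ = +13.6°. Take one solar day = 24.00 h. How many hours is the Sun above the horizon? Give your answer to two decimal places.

10.78 h

cos H₀ = −tan φ · tan δ = −tan(-33.4°) × tan(+13.600°) = 0.1595, so H₀ = 1.4106 rad = 80.82°.
Daylight = 2H₀/(2π) × 24.00 h = (1.4106/π) × 24.00 = 10.78 h.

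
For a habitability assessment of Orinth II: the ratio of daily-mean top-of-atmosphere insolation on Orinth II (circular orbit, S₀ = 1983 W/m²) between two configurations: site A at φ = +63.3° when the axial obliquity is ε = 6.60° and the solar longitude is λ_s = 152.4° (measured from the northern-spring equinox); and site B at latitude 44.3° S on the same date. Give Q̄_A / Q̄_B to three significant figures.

Q̄_A / Q̄_B ≈ 0.800

— Configuration A (φ=+63.3°):
Solar declination: sin δ = sin ε · sin λ_s = sin 6.60° × sin 152.4° = 0.05325, so δ = +3.052°.
cos H₀ = −tan(+63.3°) tan(+3.052°) = -0.1060, H₀ = 1.6770 rad.
Bracket: H₀ sin φ sin δ + cos φ cos δ sin H₀ = 1.6770×0.89337×0.05325 + 0.44932×0.99858×0.99436 = 0.079778 + 0.446151 = 0.525929.
Q̄ = (S₀/π) × [bracket] = (1983/π) × 0.525929 = 331.97 W/m².
— Configuration B (φ=-44.3°):
cos H₀ = −tan(-44.3°) tan(+3.052°) = 0.0520, H₀ = 1.5187 rad.
Bracket: H₀ sin φ sin δ + cos φ cos δ sin H₀ = 1.5187×-0.69842×0.05325 + 0.71569×0.99858×0.99865 = -0.056482 + 0.713709 = 0.657227.
Q̄ = (S₀/π) × [bracket] = (1983/π) × 0.657227 = 414.85 W/m².
Ratio Q̄_A / Q̄_B = 331.97 / 414.85 = 0.8002.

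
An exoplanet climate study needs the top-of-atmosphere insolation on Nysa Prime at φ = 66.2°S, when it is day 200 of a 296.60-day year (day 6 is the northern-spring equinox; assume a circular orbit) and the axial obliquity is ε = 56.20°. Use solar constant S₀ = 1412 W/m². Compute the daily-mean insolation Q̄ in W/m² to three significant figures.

Solar longitude: λ_s = 360° × (200 − 6)/296.60 = 235.469°.
sin δ = sin 56.20° × sin 235.469° = -0.68458, so δ = -43.202°.
cos H₀ = −tan(-66.2°) tan(-43.202°) = -2.1293 ≤ −1 ⇒ polar day, H₀ = π.
Bracket: H₀ sin φ sin δ + cos φ cos δ sin H₀ = 3.1416×-0.91496×-0.68458 + 0.40355×0.72894×0.00000 = 1.967783 + 0.000000 = 1.967783.
Q̄ = (S₀/π) × [bracket] = (1412/π) × 1.967783 = 884.4 W/m².

Q̄ ≈ 884 W/m²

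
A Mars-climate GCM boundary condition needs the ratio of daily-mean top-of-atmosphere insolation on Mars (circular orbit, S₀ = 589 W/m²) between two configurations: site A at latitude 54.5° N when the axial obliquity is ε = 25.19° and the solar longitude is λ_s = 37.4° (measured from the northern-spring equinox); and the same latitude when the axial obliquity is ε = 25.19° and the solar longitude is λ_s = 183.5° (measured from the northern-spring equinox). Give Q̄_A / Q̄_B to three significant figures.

— Configuration A (φ=+54.5°):
Solar declination: sin δ = sin ε · sin λ_s = sin 25.19° × sin 37.4° = 0.25851, so δ = +14.982°.
cos H₀ = −tan(+54.5°) tan(+14.982°) = -0.3752, H₀ = 1.9554 rad.
Bracket: H₀ sin φ sin δ + cos φ cos δ sin H₀ = 1.9554×0.81412×0.25851 + 0.58070×0.96601×0.92695 = 0.411530 + 0.519984 = 0.931514.
Q̄ = (S₀/π) × [bracket] = (589/π) × 0.931514 = 174.64 W/m².
— Configuration B (φ=+54.5°):
Solar declination: sin δ = sin ε · sin λ_s = sin 25.19° × sin 183.5° = -0.02598, so δ = -1.489°.
cos H₀ = −tan(+54.5°) tan(-1.489°) = 0.0364, H₀ = 1.5343 rad.
Bracket: H₀ sin φ sin δ + cos φ cos δ sin H₀ = 1.5343×0.81412×-0.02598 + 0.58070×0.99966×0.99934 = -0.032452 + 0.580119 = 0.547667.
Q̄ = (S₀/π) × [bracket] = (589/π) × 0.547667 = 102.68 W/m².
Ratio Q̄_A / Q̄_B = 174.64 / 102.68 = 1.701.

Q̄_A / Q̄_B ≈ 1.70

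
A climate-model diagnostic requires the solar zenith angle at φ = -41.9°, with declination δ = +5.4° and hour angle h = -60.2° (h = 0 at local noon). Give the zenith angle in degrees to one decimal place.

cos θ_z = sin φ sin δ + cos φ cos δ cos h = -0.062849 + 0.368262 = 0.305413.
θ_z = arccos(0.305413) = 72.2°.

θ_z = 72.2°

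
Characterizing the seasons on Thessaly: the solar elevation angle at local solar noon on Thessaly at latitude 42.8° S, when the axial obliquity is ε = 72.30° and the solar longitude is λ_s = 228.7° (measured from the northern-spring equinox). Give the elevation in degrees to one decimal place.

Solar declination: sin δ = sin ε · sin λ_s = sin 72.30° × sin 228.7° = -0.71570, so δ = -45.701°.
At local noon the hour angle is zero, so the zenith angle equals |φ − δ| = |-42.8° − (-45.701°)| = 2.901°.
Elevation = 90° − 2.901° = 87.1°.

87.1°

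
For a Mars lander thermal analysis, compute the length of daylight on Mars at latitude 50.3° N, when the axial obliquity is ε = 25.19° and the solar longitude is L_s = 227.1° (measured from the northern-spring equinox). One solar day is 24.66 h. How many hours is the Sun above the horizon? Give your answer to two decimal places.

Solar declination: sin δ = sin ε · sin L_s = sin 25.19° × sin 227.1° = -0.31179, so δ = -18.167°.
cos h₀ = −tan ϕ · tan δ = −tan(+50.3°) × tan(-18.167°) = 0.3953, so h₀ = 1.1645 rad = 66.72°.
Daylight = 2h₀/(2π) × 24.66 h = (1.1645/π) × 24.66 = 9.14 h.

9.14 h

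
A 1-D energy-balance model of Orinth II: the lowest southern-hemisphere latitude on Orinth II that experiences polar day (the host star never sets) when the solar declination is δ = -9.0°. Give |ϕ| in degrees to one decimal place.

|ϕ| = 81.0°

Polar day requires cos h₀ = −tan ϕ tan δ ≤ −1, i.e. tan ϕ tan δ ≥ 1.
The boundary is |tan ϕ| · |tan δ| = 1, so |ϕ| = 90° − |δ| = 90° − 9.0° = 81.0° in the southern hemisphere.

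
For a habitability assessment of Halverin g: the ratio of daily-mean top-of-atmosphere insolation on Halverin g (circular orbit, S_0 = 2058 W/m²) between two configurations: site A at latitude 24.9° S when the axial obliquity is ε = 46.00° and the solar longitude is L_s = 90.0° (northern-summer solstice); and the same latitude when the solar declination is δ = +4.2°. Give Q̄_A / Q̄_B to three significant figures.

— Configuration A (ϕ=-24.9°):
Solar declination: sin δ = sin ε · sin L_s = sin 46.00° × sin 90.0° = 0.71934, so δ = +46.000°.
cos h₀ = −tan(-24.9°) tan(+46.000°) = 0.4807, h₀ = 1.0694 rad.
Bracket: h₀ sin ϕ sin δ + cos ϕ cos δ sin h₀ = 1.0694×-0.42104×0.71934 + 0.90704×0.69466×0.87690 = -0.323890 + 0.552521 = 0.228631.
Q̄ = (S_0/π) × [bracket] = (2058/π) × 0.228631 = 149.77 W/m².
— Configuration B (ϕ=-24.9°):
cos h₀ = −tan(-24.9°) tan(+4.200°) = 0.0341, h₀ = 1.5367 rad.
Bracket: h₀ sin ϕ sin δ + cos ϕ cos δ sin h₀ = 1.5367×-0.42104×0.07324 + 0.90704×0.99731×0.99942 = -0.047387 + 0.904075 = 0.856688.
Q̄ = (S_0/π) × [bracket] = (2058/π) × 0.856688 = 561.20 W/m².
Ratio Q̄_A / Q̄_B = 149.77 / 561.20 = 0.2669.

Q̄_A / Q̄_B ≈ 0.267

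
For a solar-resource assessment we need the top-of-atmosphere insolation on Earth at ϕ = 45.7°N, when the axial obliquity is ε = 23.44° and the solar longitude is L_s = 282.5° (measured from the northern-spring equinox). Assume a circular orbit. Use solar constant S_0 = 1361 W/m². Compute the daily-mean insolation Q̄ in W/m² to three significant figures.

Q̄ ≈ 116 W/m²

Solar declination: sin δ = sin ε · sin L_s = sin 23.44° × sin 282.5° = -0.38836, so δ = -22.852°.
cos h₀ = −tan(+45.7°) tan(-22.852°) = 0.4319, h₀ = 1.1242 rad.
Bracket: h₀ sin ϕ sin δ + cos ϕ cos δ sin h₀ = 1.1242×0.71569×-0.38836 + 0.69842×0.92151×0.90194 = -0.312466 + 0.580489 = 0.268023.
Q̄ = (S_0/π) × [bracket] = (1361/π) × 0.268023 = 116.1 W/m².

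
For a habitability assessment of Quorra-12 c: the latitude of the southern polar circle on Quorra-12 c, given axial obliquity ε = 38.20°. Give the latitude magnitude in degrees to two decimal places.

The polar circle is the lowest latitude that experiences at least one full rotation of continuous darkness at the northern-summer solstice; it lies at |φ| = 90° − ε = 90° − 38.20° = 51.80°.

51.80°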